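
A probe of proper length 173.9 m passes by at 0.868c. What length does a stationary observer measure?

Proper length L₀ = 173.9 m
γ = 1/√(1 - 0.868²) = 2.014
L = L₀/γ = 173.9/2.014 = 86.35 m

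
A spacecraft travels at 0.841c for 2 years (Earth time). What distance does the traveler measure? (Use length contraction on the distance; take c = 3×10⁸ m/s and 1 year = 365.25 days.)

Earth distance: d = v × t = 0.841c × 2 yr = 1.592×10¹⁶ m
γ = 1.848
d' = d/γ = 1.592×10¹⁶/1.848 = 8.615×10¹⁵ m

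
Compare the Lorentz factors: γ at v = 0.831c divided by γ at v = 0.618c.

γ₁ = 1/√(1 - 0.831²) = 1.7977
γ₂ = 1/√(1 - 0.618²) = 1.2720
γ₁/γ₂ = 1.7977/1.2720 = 1.413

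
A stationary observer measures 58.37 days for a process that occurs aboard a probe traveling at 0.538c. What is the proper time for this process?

Dilated time Δt = 58.37 days
γ = 1/√(1 - 0.538²) = 1.1863
Δt₀ = Δt/γ = 58.37/1.1863 = 49.20 days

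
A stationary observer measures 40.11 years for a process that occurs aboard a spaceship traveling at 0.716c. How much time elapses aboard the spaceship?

Dilated time Δt = 40.11 years
γ = 1/√(1 - 0.716²) = 1.4325
Δt₀ = Δt/γ = 40.11/1.4325 = 28.00 years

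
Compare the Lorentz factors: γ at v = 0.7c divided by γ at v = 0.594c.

γ₁ = 1/√(1 - 0.7²) = 1.400
γ₂ = 1/√(1 - 0.594²) = 1.243
γ₁/γ₂ = 1.400/1.243 = 1.126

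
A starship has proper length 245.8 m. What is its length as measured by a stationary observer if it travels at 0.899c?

Proper length L₀ = 245.8 m
γ = 1/√(1 - 0.899²) = 2.2834
L = L₀/γ = 245.8/2.2834 = 107.6 m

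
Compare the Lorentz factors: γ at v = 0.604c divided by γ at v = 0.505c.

γ₁ = 1/√(1 - 0.604²) = 1.255
γ₂ = 1/√(1 - 0.505²) = 1.159
γ₁/γ₂ = 1.255/1.159 = 1.083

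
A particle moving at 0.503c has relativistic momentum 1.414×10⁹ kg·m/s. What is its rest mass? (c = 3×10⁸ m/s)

γ = 1/√(1 - 0.503²) = 1.157
v = 0.503 × 3×10⁸ = 1.509×10⁸ m/s
m = p/(γv) = 1.414×10⁹/(1.157 × 1.509×10⁸) = 8.099 kg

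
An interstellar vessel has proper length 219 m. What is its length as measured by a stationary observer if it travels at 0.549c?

Proper length L₀ = 219 m
γ = 1/√(1 - 0.549²) = 1.1964
L = L₀/γ = 219/1.1964 = 183.0 m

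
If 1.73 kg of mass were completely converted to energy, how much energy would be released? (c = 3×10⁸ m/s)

Using E = mc²:
c² = (3×10⁸)² = 9×10¹⁶ m²/s²
E = 1.73 × 9×10¹⁶ = 1.557×10¹⁷ J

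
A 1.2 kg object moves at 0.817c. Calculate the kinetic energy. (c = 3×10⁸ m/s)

γ = 1/√(1 - 0.817²) = 1.7342
γ - 1 = 0.7342
KE = (γ-1)mc² = 0.7342 × 1.2 × (3×10⁸)² = 7.929×10¹⁶ J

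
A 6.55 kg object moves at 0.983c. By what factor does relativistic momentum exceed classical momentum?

p_rel = γmv, p_class = mv
Ratio = γ = 1/√(1 - 0.983²) = 5.446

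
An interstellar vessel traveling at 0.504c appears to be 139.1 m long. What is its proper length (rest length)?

Contracted length L = 139.1 m
γ = 1/√(1 - 0.504²) = 1.158
L₀ = γL = 1.158 × 139.1 = 161.1 m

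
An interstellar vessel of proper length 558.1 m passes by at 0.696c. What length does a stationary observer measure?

Proper length L₀ = 558.1 m
γ = 1/√(1 - 0.696²) = 1.3927
L = L₀/γ = 558.1/1.3927 = 400.7 m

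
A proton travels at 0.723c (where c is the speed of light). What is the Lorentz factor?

v/c = 0.723, so (v/c)² = 0.522729
1 - (v/c)² = 0.477271
γ = 1/√(0.477271) = 1.447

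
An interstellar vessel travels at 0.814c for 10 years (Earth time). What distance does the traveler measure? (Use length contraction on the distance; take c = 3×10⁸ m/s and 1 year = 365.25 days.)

Earth distance: d = v × t = 0.814c × 10 yr = 7.7064×10¹⁶ m
γ = 1.7216
d' = d/γ = 7.7064×10¹⁶/1.7216 = 4.476×10¹⁶ m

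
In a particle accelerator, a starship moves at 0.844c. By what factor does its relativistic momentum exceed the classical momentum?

p_rel = γmv, p_class = mv
Ratio = γ = 1/√(1 - 0.844²)
= 1/√(0.287664) = 1.864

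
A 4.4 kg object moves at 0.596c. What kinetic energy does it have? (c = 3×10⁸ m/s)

γ = 1/√(1 - 0.596²) = 1.24535
γ - 1 = 0.24535
KE = (γ-1)mc² = 0.24535 × 4.4 × (3×10⁸)² = 9.716×10¹⁶ J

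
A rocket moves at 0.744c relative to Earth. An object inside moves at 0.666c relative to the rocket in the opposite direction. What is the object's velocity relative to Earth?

Object's velocity in rocket frame is u' = -0.666c
u = (u' + v)/(1 + u'v/c²) = (v - 0.666)/(1 - 0.666·v/c²)
Numerator: 0.744 - 0.666 = 0.078
Denominator: 1 - 0.495504 = 0.504496
u = 0.078/0.504496 = 0.1546c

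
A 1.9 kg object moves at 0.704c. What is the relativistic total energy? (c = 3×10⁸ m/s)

γ = 1/√(1 - 0.704²) = 1.408
mc² = 1.9 × (3×10⁸)² = 1.710×10¹⁷ J
E = γmc² = 1.408 × 1.710×10¹⁷ = 2.408×10¹⁷ J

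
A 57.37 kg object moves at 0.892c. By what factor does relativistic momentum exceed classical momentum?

p_rel = γmv, p_class = mv
Ratio = γ = 1/√(1 - 0.892²) = 2.212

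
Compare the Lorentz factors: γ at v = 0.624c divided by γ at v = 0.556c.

γ₁ = 1/√(1 - 0.624²) = 1.280
γ₂ = 1/√(1 - 0.556²) = 1.203
γ₁/γ₂ = 1.280/1.203 = 1.064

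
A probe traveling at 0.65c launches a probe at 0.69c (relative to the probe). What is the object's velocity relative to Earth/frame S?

u = (u' + v)/(1 + u'v/c²)
Numerator: 0.69 + 0.65 = 1.34
Denominator: 1 + 0.4485 = 1.4485
u = 1.34/1.4485 = 0.9251c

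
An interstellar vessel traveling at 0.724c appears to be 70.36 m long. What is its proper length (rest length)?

Contracted length L = 70.36 m
γ = 1/√(1 - 0.724²) = 1.450
L₀ = γL = 1.450 × 70.36 = 102.0 m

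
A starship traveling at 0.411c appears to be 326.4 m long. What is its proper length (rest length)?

Contracted length L = 326.4 m
γ = 1/√(1 - 0.411²) = 1.0969
L₀ = γL = 1.0969 × 326.4 = 358.0 m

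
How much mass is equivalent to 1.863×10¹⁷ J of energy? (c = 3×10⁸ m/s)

From E = mc², we get m = E/c²
c² = (3×10⁸)² = 9×10¹⁶ m²/s²
m = 1.863×10¹⁷ / 9×10¹⁶ = 2.070 kg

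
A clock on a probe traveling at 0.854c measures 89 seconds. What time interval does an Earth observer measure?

Proper time Δt₀ = 89 seconds
γ = 1/√(1 - 0.854²) = 1.922
Δt = γΔt₀ = 1.922 × 89 = 171.1 seconds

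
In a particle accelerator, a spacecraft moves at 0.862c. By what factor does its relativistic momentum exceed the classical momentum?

p_rel = γmv, p_class = mv
Ratio = γ = 1/√(1 - 0.862²)
= 1/√(0.256956) = 1.973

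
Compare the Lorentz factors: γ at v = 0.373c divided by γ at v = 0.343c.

γ₁ = 1/√(1 - 0.373²) = 1.078
γ₂ = 1/√(1 - 0.343²) = 1.065
γ₁/γ₂ = 1.078/1.065 = 1.012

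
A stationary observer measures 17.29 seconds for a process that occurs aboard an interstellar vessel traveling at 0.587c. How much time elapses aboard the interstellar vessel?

Dilated time Δt = 17.29 seconds
γ = 1/√(1 - 0.587²) = 1.235
Δt₀ = Δt/γ = 17.29/1.235 = 14.00 seconds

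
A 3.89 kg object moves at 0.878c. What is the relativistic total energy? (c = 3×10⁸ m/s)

γ = 1/√(1 - 0.878²) = 2.089
mc² = 3.89 × (3×10⁸)² = 3.501×10¹⁷ J
E = γmc² = 2.089 × 3.501×10¹⁷ = 7.314×10¹⁷ J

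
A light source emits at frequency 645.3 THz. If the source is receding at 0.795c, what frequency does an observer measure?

β = v/c = 0.795
(1-β)/(1+β) = 0.205/1.795 = 0.114206
Doppler factor = √(0.114206) = 0.33794
f_obs = 645.3 × 0.33794 = 218.1 THz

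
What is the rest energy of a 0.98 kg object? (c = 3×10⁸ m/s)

c² = (3×10⁸)² = 9.000×10¹⁶ m²/s²
E₀ = mc² = 0.98 × 9.000×10¹⁶ = 8.820×10¹⁶ J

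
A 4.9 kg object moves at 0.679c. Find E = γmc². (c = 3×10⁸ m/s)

γ = 1/√(1 - 0.679²) = 1.3621
mc² = 4.9 × (3×10⁸)² = 4.410×10¹⁷ J
E = γmc² = 1.3621 × 4.410×10¹⁷ = 6.007×10¹⁷ J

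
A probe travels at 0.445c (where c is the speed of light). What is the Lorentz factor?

v/c = 0.445, so (v/c)² = 0.198025
1 - (v/c)² = 0.801975
γ = 1/√(0.801975) = 1.117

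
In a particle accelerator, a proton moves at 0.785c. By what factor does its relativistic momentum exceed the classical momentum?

p_rel = γmv, p_class = mv
Ratio = γ = 1/√(1 - 0.785²)
= 1/√(0.383775) = 1.614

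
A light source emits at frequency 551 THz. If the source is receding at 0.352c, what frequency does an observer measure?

β = v/c = 0.352
(1-β)/(1+β) = 0.648/1.352 = 0.4793
Doppler factor = √(0.4793) = 0.6923
f_obs = 551 × 0.6923 = 381.5 THz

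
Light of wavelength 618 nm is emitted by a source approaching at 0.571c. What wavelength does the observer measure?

β = 0.571
Wavelength Doppler factor = √(0.429/1.571) = √(0.2730745) = 0.52257
λ_obs = 618 × 0.52257 = 322.9 nm (blueshift)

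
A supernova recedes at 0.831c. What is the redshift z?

β = 0.831
(1+β)/(1-β) = 1.831/0.169 = 10.834
√(10.834) = 3.292
z = 3.292 - 1 = 2.292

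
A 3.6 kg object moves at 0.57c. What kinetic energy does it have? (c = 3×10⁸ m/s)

γ = 1/√(1 - 0.57²) = 1.21707
γ - 1 = 0.21707
KE = (γ-1)mc² = 0.21707 × 3.6 × (3×10⁸)² = 7.033×10¹⁶ J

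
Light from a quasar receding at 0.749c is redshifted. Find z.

β = 0.749
(1+β)/(1-β) = 1.749/0.251 = 6.968
√(6.968) = 2.640
z = 2.640 - 1 = 1.640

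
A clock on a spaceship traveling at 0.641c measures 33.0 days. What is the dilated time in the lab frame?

Proper time Δt₀ = 33.0 days
γ = 1/√(1 - 0.641²) = 1.30286
Δt = γΔt₀ = 1.30286 × 33.0 = 42.99 days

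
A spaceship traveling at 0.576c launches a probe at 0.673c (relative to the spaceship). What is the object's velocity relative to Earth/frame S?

u = (u' + v)/(1 + u'v/c²)
Numerator: 0.673 + 0.576 = 1.249
Denominator: 1 + 0.387648 = 1.387648
u = 1.249/1.387648 = 0.9001c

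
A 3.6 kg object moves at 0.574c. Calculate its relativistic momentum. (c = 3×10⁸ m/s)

γ = 1/√(1 - 0.574²) = 1.22122
v = 0.574 × 3×10⁸ = 1.722×10⁸ m/s
p = γmv = 1.22122 × 3.6 × 1.722×10⁸ = 7.571×10⁸ kg·m/s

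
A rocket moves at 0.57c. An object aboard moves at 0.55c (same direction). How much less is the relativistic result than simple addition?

Classical: u' + v = 0.55 + 0.57 = 1.12c
Relativistic: u = (0.55 + 0.57)/(1 + 0.3135) = 1.12/1.3135 = 0.8527c
Difference: 1.12 - 0.8527 = 0.2673c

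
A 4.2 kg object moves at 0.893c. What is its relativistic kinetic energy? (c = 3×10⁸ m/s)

γ = 1/√(1 - 0.893²) = 2.222
γ - 1 = 1.222
KE = (γ-1)mc² = 1.222 × 4.2 × (3×10⁸)² = 4.619×10¹⁷ J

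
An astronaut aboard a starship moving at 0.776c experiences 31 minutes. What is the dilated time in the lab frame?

Proper time Δt₀ = 31 minutes
γ = 1/√(1 - 0.776²) = 1.5855
Δt = γΔt₀ = 1.5855 × 31 = 49.15 minutes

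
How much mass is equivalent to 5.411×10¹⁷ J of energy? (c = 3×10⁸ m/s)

From E = mc², we get m = E/c²
c² = (3×10⁸)² = 9×10¹⁶ m²/s²
m = 5.411×10¹⁷ / 9×10¹⁶ = 6.012 kg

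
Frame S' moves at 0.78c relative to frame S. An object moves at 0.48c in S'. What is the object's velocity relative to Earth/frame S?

u = (u' + v)/(1 + u'v/c²)
Numerator: 0.48 + 0.78 = 1.26
Denominator: 1 + 0.3744 = 1.3744
u = 1.26/1.3744 = 0.9168c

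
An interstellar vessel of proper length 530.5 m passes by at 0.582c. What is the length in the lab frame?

Proper length L₀ = 530.5 m
γ = 1/√(1 - 0.582²) = 1.2297
L = L₀/γ = 530.5/1.2297 = 431.4 m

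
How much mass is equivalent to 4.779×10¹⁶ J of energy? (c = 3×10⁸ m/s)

From E = mc², we get m = E/c²
c² = (3×10⁸)² = 9×10¹⁶ m²/s²
m = 4.779×10¹⁶ / 9×10¹⁶ = 0.5310 kg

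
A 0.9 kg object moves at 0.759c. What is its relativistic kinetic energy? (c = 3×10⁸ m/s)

γ = 1/√(1 - 0.759²) = 1.5359
γ - 1 = 0.5359
KE = (γ-1)mc² = 0.5359 × 0.9 × (3×10⁸)² = 4.341×10¹⁶ J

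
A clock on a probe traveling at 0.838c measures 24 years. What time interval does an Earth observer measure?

Proper time Δt₀ = 24 years
γ = 1/√(1 - 0.838²) = 1.8326
Δt = γΔt₀ = 1.8326 × 24 = 43.98 years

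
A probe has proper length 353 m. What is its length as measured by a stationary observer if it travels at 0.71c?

Proper length L₀ = 353 m
γ = 1/√(1 - 0.71²) = 1.420
L = L₀/γ = 353/1.420 = 248.6 m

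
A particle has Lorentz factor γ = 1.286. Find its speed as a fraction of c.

From γ = 1/√(1 - v²/c²):
1/γ² = 1/1.286² = 0.60467
v²/c² = 1 - 0.60467 = 0.39533
v/c = √(0.39533) = 0.6288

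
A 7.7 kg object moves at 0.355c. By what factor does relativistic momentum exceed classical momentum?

p_rel = γmv, p_class = mv
Ratio = γ = 1/√(1 - 0.355²) = 1.070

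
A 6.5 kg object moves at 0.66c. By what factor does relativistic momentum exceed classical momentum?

p_rel = γmv, p_class = mv
Ratio = γ = 1/√(1 - 0.66²) = 1.331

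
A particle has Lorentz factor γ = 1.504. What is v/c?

From γ = 1/√(1 - v²/c²):
1/γ² = 1/1.504² = 0.4421
v²/c² = 1 - 0.4421 = 0.5579
v/c = √(0.5579) = 0.7469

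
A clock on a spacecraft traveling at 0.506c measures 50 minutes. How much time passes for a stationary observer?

Proper time Δt₀ = 50 minutes
γ = 1/√(1 - 0.506²) = 1.1594
Δt = γΔt₀ = 1.1594 × 50 = 57.97 minutes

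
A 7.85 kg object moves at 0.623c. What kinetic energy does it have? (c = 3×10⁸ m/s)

γ = 1/√(1 - 0.623²) = 1.2784
γ - 1 = 0.2784
KE = (γ-1)mc² = 0.2784 × 7.85 × (3×10⁸)² = 1.967×10¹⁷ J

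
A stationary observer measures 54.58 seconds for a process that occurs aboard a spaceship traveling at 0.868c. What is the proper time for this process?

Dilated time Δt = 54.58 seconds
γ = 1/√(1 - 0.868²) = 2.014
Δt₀ = Δt/γ = 54.58/2.014 = 27.10 seconds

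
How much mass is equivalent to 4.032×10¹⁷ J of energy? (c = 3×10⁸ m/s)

From E = mc², we get m = E/c²
c² = (3×10⁸)² = 9×10¹⁶ m²/s²
m = 4.032×10¹⁷ / 9×10¹⁶ = 4.480 kg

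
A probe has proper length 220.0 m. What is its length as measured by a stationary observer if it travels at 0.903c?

Proper length L₀ = 220.0 m
γ = 1/√(1 - 0.903²) = 2.3275
L = L₀/γ = 220.0/2.3275 = 94.52 m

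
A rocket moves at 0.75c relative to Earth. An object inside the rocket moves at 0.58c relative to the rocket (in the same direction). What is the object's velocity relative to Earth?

u = (u' + v)/(1 + u'v/c²)
Numerator: 0.58 + 0.75 = 1.33
Denominator: 1 + 0.435 = 1.435
u = 1.33/1.435 = 0.9268c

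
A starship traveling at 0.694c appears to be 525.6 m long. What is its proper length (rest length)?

Contracted length L = 525.6 m
γ = 1/√(1 - 0.694²) = 1.3889
L₀ = γL = 1.3889 × 525.6 = 730.0 m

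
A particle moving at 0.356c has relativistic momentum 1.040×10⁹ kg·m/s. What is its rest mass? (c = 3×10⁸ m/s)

γ = 1/√(1 - 0.356²) = 1.0701
v = 0.356 × 3×10⁸ = 1.068×10⁸ m/s
m = p/(γv) = 1.040×10⁹/(1.0701 × 1.068×10⁸) = 9.100 kg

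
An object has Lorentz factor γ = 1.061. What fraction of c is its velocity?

From γ = 1/√(1 - v²/c²):
1/γ² = 1/1.061² = 0.8883
v²/c² = 1 - 0.8883 = 0.1117
v/c = √(0.1117) = 0.3342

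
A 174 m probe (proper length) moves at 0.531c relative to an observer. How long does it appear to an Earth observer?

Proper length L₀ = 174 m
γ = 1/√(1 - 0.531²) = 1.1801
L = L₀/γ = 174/1.1801 = 147.4 m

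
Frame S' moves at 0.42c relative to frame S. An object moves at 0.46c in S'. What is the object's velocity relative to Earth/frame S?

u = (u' + v)/(1 + u'v/c²)
Numerator: 0.46 + 0.42 = 0.88
Denominator: 1 + 0.1932 = 1.1932
u = 0.88/1.1932 = 0.7375c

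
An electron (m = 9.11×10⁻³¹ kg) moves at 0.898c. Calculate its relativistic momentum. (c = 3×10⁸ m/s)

γ = 1/√(1 - 0.898²) = 2.273
v = 0.898 × 3×10⁸ = 2.694×10⁸ m/s
p = γmv = 2.273 × 9.11×10⁻³¹ × 2.694×10⁸ = 5.578×10⁻²² kg·m/s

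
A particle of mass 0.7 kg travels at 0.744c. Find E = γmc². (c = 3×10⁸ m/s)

γ = 1/√(1 - 0.744²) = 1.4966
mc² = 0.7 × (3×10⁸)² = 6.300×10¹⁶ J
E = γmc² = 1.4966 × 6.300×10¹⁶ = 9.429×10¹⁶ J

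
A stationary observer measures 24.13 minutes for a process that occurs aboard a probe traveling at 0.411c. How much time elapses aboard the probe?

Dilated time Δt = 24.13 minutes
γ = 1/√(1 - 0.411²) = 1.097
Δt₀ = Δt/γ = 24.13/1.097 = 22.00 minutes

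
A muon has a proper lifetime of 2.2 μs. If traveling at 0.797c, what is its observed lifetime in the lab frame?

Proper lifetime τ₀ = 2.2 μs
γ = 1/√(1 - 0.797²) = 1.656
τ = γτ₀ = 1.656 × 2.2 μs = 3.643 μs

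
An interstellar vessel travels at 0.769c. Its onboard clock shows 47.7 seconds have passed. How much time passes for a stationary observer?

Proper time Δt₀ = 47.7 seconds
γ = 1/√(1 - 0.769²) = 1.5643
Δt = γΔt₀ = 1.5643 × 47.7 = 74.62 seconds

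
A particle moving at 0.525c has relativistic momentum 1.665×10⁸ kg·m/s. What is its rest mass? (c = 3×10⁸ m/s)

γ = 1/√(1 - 0.525²) = 1.175
v = 0.525 × 3×10⁸ = 1.575×10⁸ m/s
m = p/(γv) = 1.665×10⁸/(1.175 × 1.575×10⁸) = 0.8997 kg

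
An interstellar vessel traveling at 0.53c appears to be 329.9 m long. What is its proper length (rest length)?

Contracted length L = 329.9 m
γ = 1/√(1 - 0.53²) = 1.179
L₀ = γL = 1.179 × 329.9 = 389.0 m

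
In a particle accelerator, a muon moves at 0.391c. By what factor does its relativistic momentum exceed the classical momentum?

p_rel = γmv, p_class = mv
Ratio = γ = 1/√(1 - 0.391²)
= 1/√(0.847119) = 1.086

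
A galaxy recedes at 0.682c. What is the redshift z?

β = 0.682
(1+β)/(1-β) = 1.682/0.318 = 5.289
√(5.289) = 2.300
z = 2.300 - 1 = 1.300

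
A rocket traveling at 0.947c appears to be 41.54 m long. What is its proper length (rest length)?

Contracted length L = 41.54 m
γ = 1/√(1 - 0.947²) = 3.113
L₀ = γL = 3.113 × 41.54 = 129.3 m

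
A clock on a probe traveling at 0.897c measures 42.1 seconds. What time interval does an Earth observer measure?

Proper time Δt₀ = 42.1 seconds
γ = 1/√(1 - 0.897²) = 2.2623
Δt = γΔt₀ = 2.2623 × 42.1 = 95.24 seconds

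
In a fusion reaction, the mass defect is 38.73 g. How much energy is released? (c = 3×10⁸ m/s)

Convert mass defect: Δm = 38.73 g = 0.03873 kg
E = Δm·c² = 0.03873 × (3×10⁸)²
= 0.03873 × 9×10¹⁶ = 3.486×10¹⁵ J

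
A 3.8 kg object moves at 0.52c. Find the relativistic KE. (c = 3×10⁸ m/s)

γ = 1/√(1 - 0.52²) = 1.17073
γ - 1 = 0.17073
KE = (γ-1)mc² = 0.17073 × 3.8 × (3×10⁸)² = 5.839×10¹⁶ J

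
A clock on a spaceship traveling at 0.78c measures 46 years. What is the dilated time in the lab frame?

Proper time Δt₀ = 46 years
γ = 1/√(1 - 0.78²) = 1.598
Δt = γΔt₀ = 1.598 × 46 = 73.51 years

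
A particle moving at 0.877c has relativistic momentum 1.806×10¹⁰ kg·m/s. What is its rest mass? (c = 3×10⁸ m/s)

γ = 1/√(1 - 0.877²) = 2.0812
v = 0.877 × 3×10⁸ = 2.631×10⁸ m/s
m = p/(γv) = 1.806×10¹⁰/(2.0812 × 2.631×10⁸) = 32.98 kg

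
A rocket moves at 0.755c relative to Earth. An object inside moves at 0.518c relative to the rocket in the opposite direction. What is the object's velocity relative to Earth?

Object's velocity in rocket frame is u' = -0.518c
u = (u' + v)/(1 + u'v/c²) = (v - 0.518)/(1 - 0.518·v/c²)
Numerator: 0.755 - 0.518 = 0.237
Denominator: 1 - 0.39109 = 0.60891
u = 0.237/0.60891 = 0.3892c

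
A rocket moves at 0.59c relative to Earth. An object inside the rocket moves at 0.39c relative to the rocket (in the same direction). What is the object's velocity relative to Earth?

u = (u' + v)/(1 + u'v/c²)
Numerator: 0.39 + 0.59 = 0.98
Denominator: 1 + 0.2301 = 1.2301
u = 0.98/1.2301 = 0.7967c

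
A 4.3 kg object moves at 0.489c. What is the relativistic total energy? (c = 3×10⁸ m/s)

γ = 1/√(1 - 0.489²) = 1.1464
mc² = 4.3 × (3×10⁸)² = 3.870×10¹⁷ J
E = γmc² = 1.1464 × 3.870×10¹⁷ = 4.437×10¹⁷ J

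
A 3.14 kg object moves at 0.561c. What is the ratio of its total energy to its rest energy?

E = γmc², E₀ = mc²
E/E₀ = γ = 1/√(1 - 0.561²) = 1.208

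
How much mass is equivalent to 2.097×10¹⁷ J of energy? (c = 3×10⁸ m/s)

From E = mc², we get m = E/c²
c² = (3×10⁸)² = 9×10¹⁶ m²/s²
m = 2.097×10¹⁷ / 9×10¹⁶ = 2.330 kg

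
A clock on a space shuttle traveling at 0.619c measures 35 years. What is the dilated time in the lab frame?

Proper time Δt₀ = 35 years
γ = 1/√(1 - 0.619²) = 1.273
Δt = γΔt₀ = 1.273 × 35 = 44.56 years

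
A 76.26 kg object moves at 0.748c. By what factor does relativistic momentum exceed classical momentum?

p_rel = γmv, p_class = mv
Ratio = γ = 1/√(1 - 0.748²) = 1.507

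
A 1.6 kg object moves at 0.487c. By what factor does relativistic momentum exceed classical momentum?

p_rel = γmv, p_class = mv
Ratio = γ = 1/√(1 - 0.487²) = 1.145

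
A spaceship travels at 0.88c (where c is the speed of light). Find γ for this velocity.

v/c = 0.88, so (v/c)² = 0.7744
1 - (v/c)² = 0.2256
γ = 1/√(0.2256) = 2.105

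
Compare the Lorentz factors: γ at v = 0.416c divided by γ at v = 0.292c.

γ₁ = 1/√(1 - 0.416²) = 1.100
γ₂ = 1/√(1 - 0.292²) = 1.046
γ₁/γ₂ = 1.100/1.046 = 1.052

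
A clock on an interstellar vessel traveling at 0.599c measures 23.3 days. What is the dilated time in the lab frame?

Proper time Δt₀ = 23.3 days
γ = 1/√(1 - 0.599²) = 1.249
Δt = γΔt₀ = 1.249 × 23.3 = 29.10 days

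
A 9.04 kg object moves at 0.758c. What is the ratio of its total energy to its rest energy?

E = γmc², E₀ = mc²
E/E₀ = γ = 1/√(1 - 0.758²) = 1.533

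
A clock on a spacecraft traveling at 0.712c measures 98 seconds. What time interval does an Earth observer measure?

Proper time Δt₀ = 98 seconds
γ = 1/√(1 - 0.712²) = 1.424
Δt = γΔt₀ = 1.424 × 98 = 139.6 seconds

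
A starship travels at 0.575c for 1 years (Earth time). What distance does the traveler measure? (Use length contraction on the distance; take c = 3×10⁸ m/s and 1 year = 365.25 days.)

Earth distance: d = v × t = 0.575c × 1 yr = 5.4437×10¹⁵ m
γ = 1.2223
d' = d/γ = 5.4437×10¹⁵/1.2223 = 4.454×10¹⁵ m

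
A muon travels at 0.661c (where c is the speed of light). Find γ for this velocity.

v/c = 0.661, so (v/c)² = 0.436921
1 - (v/c)² = 0.563079
γ = 1/√(0.563079) = 1.333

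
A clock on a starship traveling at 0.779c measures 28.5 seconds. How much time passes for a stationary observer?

Proper time Δt₀ = 28.5 seconds
γ = 1/√(1 - 0.779²) = 1.5948
Δt = γΔt₀ = 1.5948 × 28.5 = 45.45 seconds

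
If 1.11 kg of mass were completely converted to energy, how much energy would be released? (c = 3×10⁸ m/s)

Using E = mc²:
c² = (3×10⁸)² = 9×10¹⁶ m²/s²
E = 1.11 × 9×10¹⁶ = 9.990×10¹⁶ J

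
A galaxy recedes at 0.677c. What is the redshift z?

β = 0.677
(1+β)/(1-β) = 1.677/0.323 = 5.192
√(5.192) = 2.279
z = 2.279 - 1 = 1.279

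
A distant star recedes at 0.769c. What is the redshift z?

β = 0.769
(1+β)/(1-β) = 1.769/0.231 = 7.658
√(7.658) = 2.767
z = 2.767 - 1 = 1.767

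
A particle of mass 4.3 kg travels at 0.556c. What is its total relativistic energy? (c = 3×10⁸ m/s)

γ = 1/√(1 - 0.556²) = 1.203
mc² = 4.3 × (3×10⁸)² = 3.870×10¹⁷ J
E = γmc² = 1.203 × 3.870×10¹⁷ = 4.656×10¹⁷ J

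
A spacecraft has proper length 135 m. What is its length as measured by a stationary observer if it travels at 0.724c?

Proper length L₀ = 135 m
γ = 1/√(1 - 0.724²) = 1.4497
L = L₀/γ = 135/1.4497 = 93.12 m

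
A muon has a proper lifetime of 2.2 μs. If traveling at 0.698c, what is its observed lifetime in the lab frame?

Proper lifetime τ₀ = 2.2 μs
γ = 1/√(1 - 0.698²) = 1.3965
τ = γτ₀ = 1.3965 × 2.2 μs = 3.072 μs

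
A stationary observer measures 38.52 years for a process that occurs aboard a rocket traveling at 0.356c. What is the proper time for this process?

Dilated time Δt = 38.52 years
γ = 1/√(1 - 0.356²) = 1.070
Δt₀ = Δt/γ = 38.52/1.070 = 36.00 years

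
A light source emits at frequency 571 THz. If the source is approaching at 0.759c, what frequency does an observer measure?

β = v/c = 0.759
(1+β)/(1-β) = 1.759/0.241 = 7.299
Doppler factor = √(7.299) = 2.702
f_obs = 571 × 2.702 = 1543 THz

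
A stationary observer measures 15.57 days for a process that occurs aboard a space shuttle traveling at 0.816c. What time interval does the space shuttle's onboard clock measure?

Dilated time Δt = 15.57 days
γ = 1/√(1 - 0.816²) = 1.730
Δt₀ = Δt/γ = 15.57/1.730 = 9.000 days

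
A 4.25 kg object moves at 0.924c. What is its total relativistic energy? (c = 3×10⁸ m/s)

γ = 1/√(1 - 0.924²) = 2.615
mc² = 4.25 × (3×10⁸)² = 3.825×10¹⁷ J
E = γmc² = 2.615 × 3.825×10¹⁷ = 1.000×10¹⁸ J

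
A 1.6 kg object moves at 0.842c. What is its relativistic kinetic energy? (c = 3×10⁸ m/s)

γ = 1/√(1 - 0.842²) = 1.8536
γ - 1 = 0.8536
KE = (γ-1)mc² = 0.8536 × 1.6 × (3×10⁸)² = 1.229×10¹⁷ J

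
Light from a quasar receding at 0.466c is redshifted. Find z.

β = 0.466
(1+β)/(1-β) = 1.466/0.534 = 2.7453
√(2.7453) = 1.6569
z = 1.6569 - 1 = 0.6569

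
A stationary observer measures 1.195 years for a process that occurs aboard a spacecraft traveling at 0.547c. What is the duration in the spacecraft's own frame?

Dilated time Δt = 1.195 years
γ = 1/√(1 - 0.547²) = 1.195
Δt₀ = Δt/γ = 1.195/1.195 = 1.000 years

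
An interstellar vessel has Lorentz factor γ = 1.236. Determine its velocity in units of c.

From γ = 1/√(1 - v²/c²):
1/γ² = 1/1.236² = 0.6546
v²/c² = 1 - 0.6546 = 0.3454
v/c = √(0.3454) = 0.5877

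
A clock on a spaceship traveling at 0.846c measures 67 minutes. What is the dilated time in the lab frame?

Proper time Δt₀ = 67 minutes
γ = 1/√(1 - 0.846²) = 1.876
Δt = γΔt₀ = 1.876 × 67 = 125.7 minutes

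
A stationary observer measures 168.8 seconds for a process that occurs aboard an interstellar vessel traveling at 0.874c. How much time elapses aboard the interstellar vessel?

Dilated time Δt = 168.8 seconds
γ = 1/√(1 - 0.874²) = 2.058
Δt₀ = Δt/γ = 168.8/2.058 = 82.02 seconds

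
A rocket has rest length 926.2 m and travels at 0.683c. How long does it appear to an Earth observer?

Proper length L₀ = 926.2 m
γ = 1/√(1 - 0.683²) = 1.3691
L = L₀/γ = 926.2/1.3691 = 676.5 m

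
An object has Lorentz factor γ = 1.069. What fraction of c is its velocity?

From γ = 1/√(1 - v²/c²):
1/γ² = 1/1.069² = 0.8751
v²/c² = 1 - 0.8751 = 0.1249
v/c = √(0.1249) = 0.3534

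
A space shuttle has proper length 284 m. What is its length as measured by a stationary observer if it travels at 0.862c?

Proper length L₀ = 284 m
γ = 1/√(1 - 0.862²) = 1.9727
L = L₀/γ = 284/1.9727 = 144.0 m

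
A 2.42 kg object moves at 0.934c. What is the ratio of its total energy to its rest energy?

E = γmc², E₀ = mc²
E/E₀ = γ = 1/√(1 - 0.934²) = 2.799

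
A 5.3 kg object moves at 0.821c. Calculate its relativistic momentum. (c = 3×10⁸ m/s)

γ = 1/√(1 - 0.821²) = 1.7515
v = 0.821 × 3×10⁸ = 2.463×10⁸ m/s
p = γmv = 1.7515 × 5.3 × 2.463×10⁸ = 2.286×10⁹ kg·m/s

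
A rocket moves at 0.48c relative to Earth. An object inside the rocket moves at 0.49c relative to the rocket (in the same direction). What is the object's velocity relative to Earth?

u = (u' + v)/(1 + u'v/c²)
Numerator: 0.49 + 0.48 = 0.97
Denominator: 1 + 0.2352 = 1.2352
u = 0.97/1.2352 = 0.7853c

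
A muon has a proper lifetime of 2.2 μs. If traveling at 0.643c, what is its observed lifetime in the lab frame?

Proper lifetime τ₀ = 2.2 μs
γ = 1/√(1 - 0.643²) = 1.306
τ = γτ₀ = 1.306 × 2.2 μs = 2.873 μs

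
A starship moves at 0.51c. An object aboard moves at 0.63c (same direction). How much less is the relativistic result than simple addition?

Classical: u' + v = 0.63 + 0.51 = 1.14c
Relativistic: u = (0.63 + 0.51)/(1 + 0.3213) = 1.14/1.3213 = 0.8628c
Difference: 1.14 - 0.8628 = 0.2772c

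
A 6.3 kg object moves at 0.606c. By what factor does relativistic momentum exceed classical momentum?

p_rel = γmv, p_class = mv
Ratio = γ = 1/√(1 - 0.606²) = 1.257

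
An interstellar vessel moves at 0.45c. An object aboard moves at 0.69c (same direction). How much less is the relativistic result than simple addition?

Classical: u' + v = 0.69 + 0.45 = 1.14c
Relativistic: u = (0.69 + 0.45)/(1 + 0.3105) = 1.14/1.3105 = 0.8699c
Difference: 1.14 - 0.8699 = 0.2701c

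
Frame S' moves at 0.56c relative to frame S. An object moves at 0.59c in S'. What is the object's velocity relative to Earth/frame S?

u = (u' + v)/(1 + u'v/c²)
Numerator: 0.59 + 0.56 = 1.15
Denominator: 1 + 0.3304 = 1.3304
u = 1.15/1.3304 = 0.8644c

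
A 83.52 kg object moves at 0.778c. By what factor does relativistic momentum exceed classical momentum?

p_rel = γmv, p_class = mv
Ratio = γ = 1/√(1 - 0.778²) = 1.592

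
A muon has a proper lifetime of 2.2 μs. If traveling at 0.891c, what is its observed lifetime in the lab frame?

Proper lifetime τ₀ = 2.2 μs
γ = 1/√(1 - 0.891²) = 2.2026
τ = γτ₀ = 2.2026 × 2.2 μs = 4.846 μs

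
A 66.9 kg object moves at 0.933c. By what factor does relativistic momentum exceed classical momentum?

p_rel = γmv, p_class = mv
Ratio = γ = 1/√(1 - 0.933²) = 2.779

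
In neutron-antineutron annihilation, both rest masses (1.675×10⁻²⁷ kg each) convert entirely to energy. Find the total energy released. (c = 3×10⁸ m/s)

Both particles have the same rest mass, so total mass = 2m
E = 2m·c² = 2 × 1.675×10⁻²⁷ × (3×10⁸)²
= 2 × 1.675×10⁻²⁷ × 9×10¹⁶
= 3.015×10⁻¹⁰ J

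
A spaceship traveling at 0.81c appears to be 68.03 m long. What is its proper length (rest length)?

Contracted length L = 68.03 m
γ = 1/√(1 - 0.81²) = 1.705
L₀ = γL = 1.705 × 68.03 = 116.0 m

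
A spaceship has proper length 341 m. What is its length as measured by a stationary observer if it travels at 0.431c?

Proper length L₀ = 341 m
γ = 1/√(1 - 0.431²) = 1.1082
L = L₀/γ = 341/1.1082 = 307.7 m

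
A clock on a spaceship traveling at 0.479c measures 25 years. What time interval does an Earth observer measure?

Proper time Δt₀ = 25 years
γ = 1/√(1 - 0.479²) = 1.139
Δt = γΔt₀ = 1.139 × 25 = 28.48 years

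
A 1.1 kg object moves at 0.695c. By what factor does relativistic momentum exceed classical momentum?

p_rel = γmv, p_class = mv
Ratio = γ = 1/√(1 - 0.695²) = 1.391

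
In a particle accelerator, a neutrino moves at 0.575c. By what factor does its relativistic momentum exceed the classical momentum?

p_rel = γmv, p_class = mv
Ratio = γ = 1/√(1 - 0.575²)
= 1/√(0.669375) = 1.222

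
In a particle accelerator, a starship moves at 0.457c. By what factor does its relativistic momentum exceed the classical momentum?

p_rel = γmv, p_class = mv
Ratio = γ = 1/√(1 - 0.457²)
= 1/√(0.791151) = 1.124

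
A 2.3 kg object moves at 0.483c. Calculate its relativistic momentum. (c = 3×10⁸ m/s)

γ = 1/√(1 - 0.483²) = 1.142
v = 0.483 × 3×10⁸ = 1.449×10⁸ m/s
p = γmv = 1.142 × 2.3 × 1.449×10⁸ = 3.806×10⁸ kg·m/s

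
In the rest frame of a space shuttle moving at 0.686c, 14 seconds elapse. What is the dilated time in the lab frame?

Proper time Δt₀ = 14 seconds
γ = 1/√(1 - 0.686²) = 1.374
Δt = γΔt₀ = 1.374 × 14 = 19.24 seconds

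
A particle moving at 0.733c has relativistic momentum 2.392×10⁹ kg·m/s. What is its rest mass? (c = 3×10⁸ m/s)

γ = 1/√(1 - 0.733²) = 1.4701
v = 0.733 × 3×10⁸ = 2.199×10⁸ m/s
m = p/(γv) = 2.392×10⁹/(1.4701 × 2.199×10⁸) = 7.399 kg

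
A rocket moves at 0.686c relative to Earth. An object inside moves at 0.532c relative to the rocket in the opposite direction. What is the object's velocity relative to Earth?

Object's velocity in rocket frame is u' = -0.532c
u = (u' + v)/(1 + u'v/c²) = (v - 0.532)/(1 - 0.532·v/c²)
Numerator: 0.686 - 0.532 = 0.154
Denominator: 1 - 0.364952 = 0.635048
u = 0.154/0.635048 = 0.2425c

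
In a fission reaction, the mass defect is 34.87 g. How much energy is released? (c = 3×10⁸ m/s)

Convert mass defect: Δm = 34.87 g = 0.03487 kg
E = Δm·c² = 0.03487 × (3×10⁸)²
= 0.03487 × 9×10¹⁶ = 3.138×10¹⁵ J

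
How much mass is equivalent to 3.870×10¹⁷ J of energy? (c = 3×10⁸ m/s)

From E = mc², we get m = E/c²
c² = (3×10⁸)² = 9×10¹⁶ m²/s²
m = 3.870×10¹⁷ / 9×10¹⁶ = 4.300 kg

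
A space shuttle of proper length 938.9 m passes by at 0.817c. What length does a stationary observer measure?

Proper length L₀ = 938.9 m
γ = 1/√(1 - 0.817²) = 1.7342
L = L₀/γ = 938.9/1.7342 = 541.4 m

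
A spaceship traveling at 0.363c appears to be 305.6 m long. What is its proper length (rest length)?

Contracted length L = 305.6 m
γ = 1/√(1 - 0.363²) = 1.0732
L₀ = γL = 1.0732 × 305.6 = 328.0 m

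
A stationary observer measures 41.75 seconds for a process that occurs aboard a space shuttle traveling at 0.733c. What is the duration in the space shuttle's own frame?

Dilated time Δt = 41.75 seconds
γ = 1/√(1 - 0.733²) = 1.470
Δt₀ = Δt/γ = 41.75/1.470 = 28.40 seconds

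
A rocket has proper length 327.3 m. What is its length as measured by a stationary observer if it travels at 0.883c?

Proper length L₀ = 327.3 m
γ = 1/√(1 - 0.883²) = 2.131
L = L₀/γ = 327.3/2.131 = 153.6 m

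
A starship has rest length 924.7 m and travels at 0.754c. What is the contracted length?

Proper length L₀ = 924.7 m
γ = 1/√(1 - 0.754²) = 1.5224
L = L₀/γ = 924.7/1.5224 = 607.4 m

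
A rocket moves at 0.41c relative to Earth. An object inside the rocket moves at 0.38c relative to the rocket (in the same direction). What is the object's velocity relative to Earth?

u = (u' + v)/(1 + u'v/c²)
Numerator: 0.38 + 0.41 = 0.79
Denominator: 1 + 0.1558 = 1.1558
u = 0.79/1.1558 = 0.6835c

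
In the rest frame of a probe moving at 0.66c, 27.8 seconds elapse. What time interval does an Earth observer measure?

Proper time Δt₀ = 27.8 seconds
γ = 1/√(1 - 0.66²) = 1.331
Δt = γΔt₀ = 1.331 × 27.8 = 37.00 seconds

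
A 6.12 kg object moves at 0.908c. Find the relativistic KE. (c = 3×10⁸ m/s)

γ = 1/√(1 - 0.908²) = 2.386805
γ - 1 = 1.386805
KE = (γ-1)mc² = 1.386805 × 6.12 × (3×10⁸)² = 7.639×10¹⁷ J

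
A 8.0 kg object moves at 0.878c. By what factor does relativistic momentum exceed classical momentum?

p_rel = γmv, p_class = mv
Ratio = γ = 1/√(1 - 0.878²) = 2.089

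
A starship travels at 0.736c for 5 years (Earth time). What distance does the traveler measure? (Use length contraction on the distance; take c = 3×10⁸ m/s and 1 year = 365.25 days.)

Earth distance: d = v × t = 0.736c × 5 yr = 3.484×10¹⁶ m
γ = 1.477
d' = d/γ = 3.484×10¹⁶/1.477 = 2.359×10¹⁶ m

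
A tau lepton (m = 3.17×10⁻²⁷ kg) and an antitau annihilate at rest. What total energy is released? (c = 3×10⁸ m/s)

Both particles have the same rest mass, so total mass = 2m
E = 2m·c² = 2 × 3.17×10⁻²⁷ × (3×10⁸)²
= 2 × 3.17×10⁻²⁷ × 9×10¹⁶
= 5.706×10⁻¹⁰ J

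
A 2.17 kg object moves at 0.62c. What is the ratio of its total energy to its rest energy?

E = γmc², E₀ = mc²
E/E₀ = γ = 1/√(1 - 0.62²) = 1.275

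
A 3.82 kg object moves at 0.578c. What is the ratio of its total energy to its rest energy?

E = γmc², E₀ = mc²
E/E₀ = γ = 1/√(1 - 0.578²) = 1.225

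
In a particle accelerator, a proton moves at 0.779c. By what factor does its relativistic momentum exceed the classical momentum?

p_rel = γmv, p_class = mv
Ratio = γ = 1/√(1 - 0.779²)
= 1/√(0.393159) = 1.595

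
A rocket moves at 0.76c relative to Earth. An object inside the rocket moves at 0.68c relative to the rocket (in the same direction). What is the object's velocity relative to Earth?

u = (u' + v)/(1 + u'v/c²)
Numerator: 0.68 + 0.76 = 1.44
Denominator: 1 + 0.5168 = 1.5168
u = 1.44/1.5168 = 0.9494c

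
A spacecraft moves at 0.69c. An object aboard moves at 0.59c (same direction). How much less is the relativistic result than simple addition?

Classical: u' + v = 0.59 + 0.69 = 1.28c
Relativistic: u = (0.59 + 0.69)/(1 + 0.4071) = 1.28/1.4071 = 0.9097c
Difference: 1.28 - 0.9097 = 0.3703c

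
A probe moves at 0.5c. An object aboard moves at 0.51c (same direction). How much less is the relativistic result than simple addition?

Classical: u' + v = 0.51 + 0.5 = 1.01c
Relativistic: u = (0.51 + 0.5)/(1 + 0.255) = 1.01/1.255 = 0.8048c
Difference: 1.01 - 0.8048 = 0.2052c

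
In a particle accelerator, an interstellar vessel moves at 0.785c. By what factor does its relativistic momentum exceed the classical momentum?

p_rel = γmv, p_class = mv
Ratio = γ = 1/√(1 - 0.785²)
= 1/√(0.383775) = 1.614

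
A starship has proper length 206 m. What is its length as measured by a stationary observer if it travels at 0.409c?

Proper length L₀ = 206 m
γ = 1/√(1 - 0.409²) = 1.096
L = L₀/γ = 206/1.096 = 188.0 m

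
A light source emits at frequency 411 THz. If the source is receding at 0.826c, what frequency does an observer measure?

β = v/c = 0.826
(1-β)/(1+β) = 0.174/1.826 = 0.09529
Doppler factor = √(0.09529) = 0.3087
f_obs = 411 × 0.3087 = 126.9 THz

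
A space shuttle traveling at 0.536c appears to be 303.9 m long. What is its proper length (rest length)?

Contracted length L = 303.9 m
γ = 1/√(1 - 0.536²) = 1.1845
L₀ = γL = 1.1845 × 303.9 = 360.0 m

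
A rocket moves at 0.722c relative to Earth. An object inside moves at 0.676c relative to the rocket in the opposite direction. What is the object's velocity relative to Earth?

Object's velocity in rocket frame is u' = -0.676c
u = (u' + v)/(1 + u'v/c²) = (v - 0.676)/(1 - 0.676·v/c²)
Numerator: 0.722 - 0.676 = 0.046
Denominator: 1 - 0.488072 = 0.511928
u = 0.046/0.511928 = 0.08986c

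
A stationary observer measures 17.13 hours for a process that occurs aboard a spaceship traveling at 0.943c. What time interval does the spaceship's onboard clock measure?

Dilated time Δt = 17.13 hours
γ = 1/√(1 - 0.943²) = 3.0049
Δt₀ = Δt/γ = 17.13/3.0049 = 5.701 hours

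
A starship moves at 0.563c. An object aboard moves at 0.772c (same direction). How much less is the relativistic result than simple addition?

Classical: u' + v = 0.772 + 0.563 = 1.335c
Relativistic: u = (0.772 + 0.563)/(1 + 0.434636) = 1.335/1.434636 = 0.9305c
Difference: 1.335 - 0.9305 = 0.4045c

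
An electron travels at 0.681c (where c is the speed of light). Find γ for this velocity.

v/c = 0.681, so (v/c)² = 0.463761
1 - (v/c)² = 0.536239
γ = 1/√(0.536239) = 1.366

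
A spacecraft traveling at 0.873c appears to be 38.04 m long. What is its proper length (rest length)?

Contracted length L = 38.04 m
γ = 1/√(1 - 0.873²) = 2.0504
L₀ = γL = 2.0504 × 38.04 = 78.00 m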